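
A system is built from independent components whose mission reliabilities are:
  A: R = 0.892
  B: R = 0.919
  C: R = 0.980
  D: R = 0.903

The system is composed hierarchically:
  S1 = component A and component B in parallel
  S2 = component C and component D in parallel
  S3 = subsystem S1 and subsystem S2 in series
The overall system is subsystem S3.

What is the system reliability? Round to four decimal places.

Parallel (A and B): 1 − (1 − 0.892000)(1 − 0.919000) = 0.991252
Parallel (C and D): 1 − (1 − 0.980000)(1 − 0.903000) = 0.998060
Series ([0.991252] and [0.998060]): 0.991252 × 0.998060 = 0.9893

0.9893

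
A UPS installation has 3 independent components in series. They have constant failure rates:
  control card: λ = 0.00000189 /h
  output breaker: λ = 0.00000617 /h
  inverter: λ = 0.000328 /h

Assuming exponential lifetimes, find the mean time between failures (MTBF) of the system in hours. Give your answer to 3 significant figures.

Series of exponential components: λ_sys = Σ λ_i
λ_sys = 0.00000189 + 0.00000617 + 0.000328 = 3.3606e-04 /h
MTBF = 1 / λ_sys = 2980 h

2980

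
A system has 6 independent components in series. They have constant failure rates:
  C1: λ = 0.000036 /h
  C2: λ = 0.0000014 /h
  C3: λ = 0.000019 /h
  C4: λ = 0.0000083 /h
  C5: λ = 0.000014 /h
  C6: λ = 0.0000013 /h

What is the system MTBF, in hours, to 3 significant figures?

12500

Series of exponential components: λ_sys = Σ λ_i
λ_sys = 0.000036 + 0.0000014 + 0.000019 + 0.0000083 + 0.000014 + 0.0000013 = 8.0000e-05 /h
MTBF = 1 / λ_sys = 12500 h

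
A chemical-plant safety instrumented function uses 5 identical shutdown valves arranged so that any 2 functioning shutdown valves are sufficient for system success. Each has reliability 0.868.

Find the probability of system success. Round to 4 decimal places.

0.9986

R = Σ_{i=2}^{5} C(5,i) p^i (1−p)^{5−i} with p = 0.868
C(5,2)·0.868^2·0.132^3 = 0.017329
C(5,3)·0.868^3·0.132^2 = 0.113948
C(5,4)·0.868^4·0.132^1 = 0.374647
C(5,5)·0.868^5·0.132^0 = 0.492718
Sum = 0.9986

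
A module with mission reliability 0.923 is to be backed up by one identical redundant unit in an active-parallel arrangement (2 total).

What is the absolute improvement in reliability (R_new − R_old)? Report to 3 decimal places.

0.071

R_before = 0.923
R_after = 1 − (1 − 0.923)^2 = 0.994
ΔR = 0.994 − 0.923 = 0.071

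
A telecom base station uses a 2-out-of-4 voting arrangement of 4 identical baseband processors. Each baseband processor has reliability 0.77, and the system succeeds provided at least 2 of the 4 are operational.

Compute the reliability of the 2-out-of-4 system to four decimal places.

0.9597

R = Σ_{i=2}^{4} C(4,i) p^i (1−p)^{4−i} with p = 0.77
C(4,2)·0.77^2·0.23^2 = 0.188186
C(4,3)·0.77^3·0.23^1 = 0.420010
C(4,4)·0.77^4·0.23^0 = 0.351530
Sum = 0.9597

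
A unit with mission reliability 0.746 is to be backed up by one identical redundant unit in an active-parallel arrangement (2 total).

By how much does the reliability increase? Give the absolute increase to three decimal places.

R_before = 0.746
R_after = 1 − (1 − 0.746)^2 = 0.935
ΔR = 0.935 − 0.746 = 0.189

0.189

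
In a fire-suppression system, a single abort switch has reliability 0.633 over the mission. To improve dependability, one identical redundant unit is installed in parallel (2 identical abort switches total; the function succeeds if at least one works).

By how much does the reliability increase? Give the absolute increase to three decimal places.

R_before = 0.633
R_after = 1 − (1 − 0.633)^2 = 0.865
ΔR = 0.865 − 0.633 = 0.232

0.232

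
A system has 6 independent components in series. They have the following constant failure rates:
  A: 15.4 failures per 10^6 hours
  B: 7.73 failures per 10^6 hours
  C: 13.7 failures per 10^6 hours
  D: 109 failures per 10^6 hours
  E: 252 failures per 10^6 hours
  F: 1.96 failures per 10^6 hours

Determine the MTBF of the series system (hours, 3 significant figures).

Series of exponential components: λ_sys = Σ λ_i
λ_sys = 0.0000154 + 0.00000773 + 0.0000137 + 0.000109 + 0.000252 + 0.00000196 = 3.9979e-04 /h
MTBF = 1 / λ_sys = 2500 h

2500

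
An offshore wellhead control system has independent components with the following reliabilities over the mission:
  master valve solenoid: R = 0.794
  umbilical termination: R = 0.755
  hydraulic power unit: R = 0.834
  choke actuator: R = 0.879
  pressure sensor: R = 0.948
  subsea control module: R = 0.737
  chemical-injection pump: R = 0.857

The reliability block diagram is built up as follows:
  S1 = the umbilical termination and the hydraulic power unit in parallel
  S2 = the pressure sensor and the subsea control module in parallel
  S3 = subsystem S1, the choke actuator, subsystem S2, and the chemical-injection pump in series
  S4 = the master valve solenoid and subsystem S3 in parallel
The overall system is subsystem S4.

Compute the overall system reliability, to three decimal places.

Parallel (umbilical termination and hydraulic power unit): 1 − (1 − 0.75500)(1 − 0.83400) = 0.95933
Parallel (pressure sensor and subsea control module): 1 − (1 − 0.94800)(1 − 0.73700) = 0.98632
Series ([0.95933], choke actuator, [0.98632], and chemical-injection pump): 0.95933 × 0.87900 × 0.98632 × 0.85700 = 0.71278
Parallel (master valve solenoid and [0.71278]): 1 − (1 − 0.79400)(1 − 0.71278) = 0.941

0.941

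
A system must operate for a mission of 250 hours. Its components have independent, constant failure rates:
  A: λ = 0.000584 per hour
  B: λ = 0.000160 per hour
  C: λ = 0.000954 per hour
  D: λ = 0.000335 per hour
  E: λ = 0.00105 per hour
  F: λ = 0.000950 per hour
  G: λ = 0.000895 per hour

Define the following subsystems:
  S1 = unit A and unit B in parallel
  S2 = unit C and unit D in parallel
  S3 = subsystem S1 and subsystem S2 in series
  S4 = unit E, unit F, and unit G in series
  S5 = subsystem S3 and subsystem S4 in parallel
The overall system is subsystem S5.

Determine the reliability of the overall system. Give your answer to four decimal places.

0.9885

R(A) = exp(−0.000584 × 250) = 0.864158
R(B) = exp(−0.000160 × 250) = 0.960789
R(C) = exp(−0.000954 × 250) = 0.787809
R(D) = exp(−0.000335 × 250) = 0.919661
R(E) = exp(−0.00105 × 250) = 0.769126
R(F) = exp(−0.000950 × 250) = 0.788597
R(G) = exp(−0.000895 × 250) = 0.799515
Parallel (A and B): 1 − (1 − 0.864158)(1 − 0.960789) = 0.994673
Parallel (C and D): 1 − (1 − 0.787809)(1 − 0.919661) = 0.982953
Series ([0.994673] and [0.982953]): 0.994673 × 0.982953 = 0.977717
Series (E, F, and G): 0.769126 × 0.788597 × 0.799515 = 0.484930
Parallel ([0.977717] and [0.484930]): 1 − (1 − 0.977717)(1 − 0.484930) = 0.9885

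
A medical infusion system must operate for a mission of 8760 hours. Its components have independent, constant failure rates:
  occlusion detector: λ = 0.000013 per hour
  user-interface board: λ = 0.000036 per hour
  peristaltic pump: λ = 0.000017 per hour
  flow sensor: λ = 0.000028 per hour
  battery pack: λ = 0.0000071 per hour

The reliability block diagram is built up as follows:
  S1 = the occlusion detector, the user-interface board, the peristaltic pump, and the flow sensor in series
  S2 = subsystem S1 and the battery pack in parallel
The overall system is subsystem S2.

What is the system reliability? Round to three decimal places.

R(occlusion detector) = exp(−0.000013 × 8760) = 0.89237
R(user-interface board) = exp(−0.000036 × 8760) = 0.72953
R(peristaltic pump) = exp(−0.000017 × 8760) = 0.86164
R(flow sensor) = exp(−0.000028 × 8760) = 0.78249
R(battery pack) = exp(−0.0000071 × 8760) = 0.93970
Series (occlusion detector, user-interface board, peristaltic pump, and flow sensor): 0.89237 × 0.72953 × 0.86164 × 0.78249 = 0.43893
Parallel ([0.43893] and battery pack): 1 − (1 − 0.43893)(1 − 0.93970) = 0.966

0.966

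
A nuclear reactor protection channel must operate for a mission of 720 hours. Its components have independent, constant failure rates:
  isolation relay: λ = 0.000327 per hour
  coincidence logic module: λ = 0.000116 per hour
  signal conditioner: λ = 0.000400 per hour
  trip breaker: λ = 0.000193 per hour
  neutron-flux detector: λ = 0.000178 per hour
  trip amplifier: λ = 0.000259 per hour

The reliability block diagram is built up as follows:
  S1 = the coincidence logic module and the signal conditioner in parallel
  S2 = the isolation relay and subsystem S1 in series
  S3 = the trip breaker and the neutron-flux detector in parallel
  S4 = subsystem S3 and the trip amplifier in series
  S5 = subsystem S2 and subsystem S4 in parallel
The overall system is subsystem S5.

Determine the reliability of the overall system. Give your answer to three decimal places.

R(isolation relay) = exp(−0.000327 × 720) = 0.79022
R(coincidence logic module) = exp(−0.000116 × 720) = 0.91987
R(signal conditioner) = exp(−0.000400 × 720) = 0.74976
R(trip breaker) = exp(−0.000193 × 720) = 0.87026
R(neutron-flux detector) = exp(−0.000178 × 720) = 0.87971
R(trip amplifier) = exp(−0.000259 × 720) = 0.82988
Parallel (coincidence logic module and signal conditioner): 1 − (1 − 0.91987)(1 − 0.74976) = 0.97995
Series (isolation relay and [0.97995]): 0.79022 × 0.97995 = 0.77438
Parallel (trip breaker and neutron-flux detector): 1 − (1 − 0.87026)(1 − 0.87971) = 0.98439
Series ([0.98439] and trip amplifier): 0.98439 × 0.82988 = 0.81693
Parallel ([0.77438] and [0.81693]): 1 − (1 − 0.77438)(1 − 0.81693) = 0.959

0.959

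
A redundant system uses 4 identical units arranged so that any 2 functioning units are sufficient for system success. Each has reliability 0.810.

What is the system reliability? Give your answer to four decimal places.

R = Σ_{i=2}^{4} C(4,i) p^i (1−p)^{4−i} with p = 0.810
C(4,2)·0.810^2·0.190^2 = 0.142111
C(4,3)·0.810^3·0.190^1 = 0.403895
C(4,4)·0.810^4·0.190^0 = 0.430467
Sum = 0.9765

0.9765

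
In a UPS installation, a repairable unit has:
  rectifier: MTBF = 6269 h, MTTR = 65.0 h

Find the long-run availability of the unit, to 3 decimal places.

A(rectifier) = MTBF/(MTBF+MTTR) = 6269/(6269+65.0) = 0.990

0.990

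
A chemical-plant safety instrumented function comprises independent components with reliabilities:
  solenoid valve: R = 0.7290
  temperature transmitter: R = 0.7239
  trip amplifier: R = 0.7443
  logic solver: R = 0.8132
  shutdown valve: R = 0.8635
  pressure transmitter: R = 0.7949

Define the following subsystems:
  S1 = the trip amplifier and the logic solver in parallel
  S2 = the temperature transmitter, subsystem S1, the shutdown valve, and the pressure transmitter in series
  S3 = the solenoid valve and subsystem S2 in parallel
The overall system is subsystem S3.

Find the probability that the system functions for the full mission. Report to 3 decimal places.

Parallel (trip amplifier and logic solver): 1 − (1 − 0.74430)(1 − 0.81320) = 0.95224
Series (temperature transmitter, [0.95224], shutdown valve, and pressure transmitter): 0.72390 × 0.95224 × 0.86350 × 0.79490 = 0.47315
Parallel (solenoid valve and [0.47315]): 1 − (1 − 0.72900)(1 − 0.47315) = 0.857

0.857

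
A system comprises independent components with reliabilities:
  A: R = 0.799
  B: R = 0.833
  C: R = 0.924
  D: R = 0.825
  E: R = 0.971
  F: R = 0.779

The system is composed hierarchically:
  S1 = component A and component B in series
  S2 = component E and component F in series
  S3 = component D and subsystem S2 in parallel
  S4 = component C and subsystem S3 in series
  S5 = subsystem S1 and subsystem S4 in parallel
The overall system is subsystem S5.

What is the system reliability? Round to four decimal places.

Series (A and B): 0.799000 × 0.833000 = 0.665567
Series (E and F): 0.971000 × 0.779000 = 0.756409
Parallel (D and [0.756409]): 1 − (1 − 0.825000)(1 − 0.756409) = 0.957372
Series (C and [0.957372]): 0.924000 × 0.957372 = 0.884612
Parallel ([0.665567] and [0.884612]): 1 − (1 − 0.665567)(1 − 0.884612) = 0.9614

0.9614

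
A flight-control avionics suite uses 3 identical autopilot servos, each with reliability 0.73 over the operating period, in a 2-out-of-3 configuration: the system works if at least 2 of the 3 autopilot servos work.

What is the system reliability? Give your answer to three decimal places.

R = Σ_{i=2}^{3} C(3,i) p^i (1−p)^{3−i} with p = 0.73
C(3,2)·0.73^2·0.27^1 = 0.43165
C(3,3)·0.73^3·0.27^0 = 0.38902
Sum = 0.821

0.821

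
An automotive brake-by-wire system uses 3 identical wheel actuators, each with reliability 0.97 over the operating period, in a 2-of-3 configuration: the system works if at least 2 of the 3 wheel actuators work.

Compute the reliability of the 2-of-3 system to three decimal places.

0.997

R = Σ_{i=2}^{3} C(3,i) p^i (1−p)^{3−i} with p = 0.97
C(3,2)·0.97^2·0.03^1 = 0.08468
C(3,3)·0.97^3·0.03^0 = 0.91267
Sum = 0.997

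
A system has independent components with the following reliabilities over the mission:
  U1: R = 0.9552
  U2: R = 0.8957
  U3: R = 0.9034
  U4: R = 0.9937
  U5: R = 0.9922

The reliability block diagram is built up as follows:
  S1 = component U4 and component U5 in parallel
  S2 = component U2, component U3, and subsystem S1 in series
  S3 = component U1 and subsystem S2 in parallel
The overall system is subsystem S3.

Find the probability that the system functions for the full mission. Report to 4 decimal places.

0.9914

Parallel (U4 and U5): 1 − (1 − 0.993700)(1 − 0.992200) = 0.999951
Series (U2, U3, and [0.999951]): 0.895700 × 0.903400 × 0.999951 = 0.809136
Parallel (U1 and [0.809136]): 1 − (1 − 0.955200)(1 − 0.809136) = 0.9914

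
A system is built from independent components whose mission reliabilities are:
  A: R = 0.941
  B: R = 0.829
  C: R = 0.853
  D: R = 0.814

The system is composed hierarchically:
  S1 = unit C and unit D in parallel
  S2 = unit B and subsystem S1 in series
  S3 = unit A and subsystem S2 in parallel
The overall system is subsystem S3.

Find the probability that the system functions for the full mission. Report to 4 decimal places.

0.9886

Parallel (C and D): 1 − (1 − 0.853000)(1 − 0.814000) = 0.972658
Series (B and [0.972658]): 0.829000 × 0.972658 = 0.806333
Parallel (A and [0.806333]): 1 − (1 − 0.941000)(1 − 0.806333) = 0.9886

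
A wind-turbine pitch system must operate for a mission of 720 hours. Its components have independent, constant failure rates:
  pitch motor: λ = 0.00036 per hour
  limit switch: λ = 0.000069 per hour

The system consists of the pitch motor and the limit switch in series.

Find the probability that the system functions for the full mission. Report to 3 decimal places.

R(pitch motor) = exp(−0.00036 × 720) = 0.77167
R(limit switch) = exp(−0.000069 × 720) = 0.95153
Series (pitch motor and limit switch): 0.77167 × 0.95153 = 0.734

0.734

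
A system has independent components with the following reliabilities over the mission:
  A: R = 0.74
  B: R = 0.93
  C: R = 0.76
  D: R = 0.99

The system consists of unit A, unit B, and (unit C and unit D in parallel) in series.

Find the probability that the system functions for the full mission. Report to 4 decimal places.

0.6865

Parallel (C and D): 1 − (1 − 0.760000)(1 − 0.990000) = 0.997600
Series (A, B, and [0.997600]): 0.740000 × 0.930000 × 0.997600 = 0.6865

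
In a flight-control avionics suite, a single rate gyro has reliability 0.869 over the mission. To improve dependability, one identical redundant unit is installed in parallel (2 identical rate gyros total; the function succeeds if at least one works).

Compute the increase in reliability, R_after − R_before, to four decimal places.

R_before = 0.869
R_after = 1 − (1 − 0.869)^2 = 0.9828
ΔR = 0.9828 − 0.869 = 0.1138

0.1138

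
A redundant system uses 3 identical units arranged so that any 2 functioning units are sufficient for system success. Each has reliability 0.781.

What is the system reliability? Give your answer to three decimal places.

R = Σ_{i=2}^{3} C(3,i) p^i (1−p)^{3−i} with p = 0.781
C(3,2)·0.781^2·0.219^1 = 0.40074
C(3,3)·0.781^3·0.219^0 = 0.47638
Sum = 0.877

0.877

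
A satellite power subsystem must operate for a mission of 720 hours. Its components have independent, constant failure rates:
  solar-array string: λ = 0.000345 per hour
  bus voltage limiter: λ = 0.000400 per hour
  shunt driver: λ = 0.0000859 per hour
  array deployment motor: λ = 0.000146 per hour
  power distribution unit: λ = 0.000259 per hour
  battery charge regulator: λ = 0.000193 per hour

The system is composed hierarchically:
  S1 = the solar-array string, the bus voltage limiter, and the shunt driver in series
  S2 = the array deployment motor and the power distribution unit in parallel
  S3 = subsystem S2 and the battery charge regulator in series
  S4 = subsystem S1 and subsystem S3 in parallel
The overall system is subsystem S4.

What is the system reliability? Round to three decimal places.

0.935

R(solar-array string) = exp(−0.000345 × 720) = 0.78005
R(bus voltage limiter) = exp(−0.000400 × 720) = 0.74976
R(shunt driver) = exp(−0.0000859 × 720) = 0.94003
R(array deployment motor) = exp(−0.000146 × 720) = 0.90022
R(power distribution unit) = exp(−0.000259 × 720) = 0.82988
R(battery charge regulator) = exp(−0.000193 × 720) = 0.87026
Series (solar-array string, bus voltage limiter, and shunt driver): 0.78005 × 0.74976 × 0.94003 = 0.54978
Parallel (array deployment motor and power distribution unit): 1 − (1 − 0.90022)(1 − 0.82988) = 0.98303
Series ([0.98303] and battery charge regulator): 0.98303 × 0.87026 = 0.85549
Parallel ([0.54978] and [0.85549]): 1 − (1 − 0.54978)(1 − 0.85549) = 0.935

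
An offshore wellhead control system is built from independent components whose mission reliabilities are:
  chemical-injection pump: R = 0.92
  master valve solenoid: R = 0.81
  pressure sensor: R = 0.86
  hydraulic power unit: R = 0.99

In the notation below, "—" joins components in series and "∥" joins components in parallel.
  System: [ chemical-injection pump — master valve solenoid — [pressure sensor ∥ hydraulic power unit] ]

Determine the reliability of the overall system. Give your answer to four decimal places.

Parallel (pressure sensor and hydraulic power unit): 1 − (1 − 0.860000)(1 − 0.990000) = 0.998600
Series (chemical-injection pump, master valve solenoid, and [0.998600]): 0.920000 × 0.810000 × 0.998600 = 0.7442

0.7442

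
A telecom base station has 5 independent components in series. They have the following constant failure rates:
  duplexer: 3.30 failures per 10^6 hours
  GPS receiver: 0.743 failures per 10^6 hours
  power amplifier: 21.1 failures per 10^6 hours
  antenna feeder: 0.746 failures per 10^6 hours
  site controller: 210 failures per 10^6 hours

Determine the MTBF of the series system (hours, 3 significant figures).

4240

Series of exponential components: λ_sys = Σ λ_i
λ_sys = 0.00000330 + 0.000000743 + 0.0000211 + 0.000000746 + 0.000210 = 2.3589e-04 /h
MTBF = 1 / λ_sys = 4240 h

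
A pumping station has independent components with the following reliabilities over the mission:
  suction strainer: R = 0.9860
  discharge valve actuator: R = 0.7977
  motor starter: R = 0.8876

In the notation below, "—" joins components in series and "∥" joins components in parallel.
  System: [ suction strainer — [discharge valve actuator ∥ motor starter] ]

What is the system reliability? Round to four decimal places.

0.9636

Parallel (discharge valve actuator and motor starter): 1 − (1 − 0.797700)(1 − 0.887600) = 0.977261
Series (suction strainer and [0.977261]): 0.986000 × 0.977261 = 0.9636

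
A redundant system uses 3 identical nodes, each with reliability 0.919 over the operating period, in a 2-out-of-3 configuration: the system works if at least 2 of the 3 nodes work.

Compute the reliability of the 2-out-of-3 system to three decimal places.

0.981

R = Σ_{i=2}^{3} C(3,i) p^i (1−p)^{3−i} with p = 0.919
C(3,2)·0.919^2·0.081^1 = 0.20523
C(3,3)·0.919^3·0.081^0 = 0.77615
Sum = 0.981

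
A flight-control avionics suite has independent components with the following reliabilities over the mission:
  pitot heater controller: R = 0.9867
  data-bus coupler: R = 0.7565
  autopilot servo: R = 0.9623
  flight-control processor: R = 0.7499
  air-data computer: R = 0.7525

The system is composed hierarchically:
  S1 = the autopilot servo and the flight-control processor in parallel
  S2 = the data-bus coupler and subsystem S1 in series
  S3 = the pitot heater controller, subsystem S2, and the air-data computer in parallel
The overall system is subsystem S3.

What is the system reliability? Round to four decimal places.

Parallel (autopilot servo and flight-control processor): 1 − (1 − 0.962300)(1 − 0.749900) = 0.990571
Series (data-bus coupler and [0.990571]): 0.756500 × 0.990571 = 0.749367
Parallel (pitot heater controller, [0.749367], and air-data computer): 1 − (1 − 0.986700)(1 − 0.749367)(1 − 0.752500) = 0.9992

0.9992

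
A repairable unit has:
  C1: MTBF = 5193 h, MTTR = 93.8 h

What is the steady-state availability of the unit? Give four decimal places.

0.9823

A(C1) = MTBF/(MTBF+MTTR) = 5193/(5193+93.8) = 0.9823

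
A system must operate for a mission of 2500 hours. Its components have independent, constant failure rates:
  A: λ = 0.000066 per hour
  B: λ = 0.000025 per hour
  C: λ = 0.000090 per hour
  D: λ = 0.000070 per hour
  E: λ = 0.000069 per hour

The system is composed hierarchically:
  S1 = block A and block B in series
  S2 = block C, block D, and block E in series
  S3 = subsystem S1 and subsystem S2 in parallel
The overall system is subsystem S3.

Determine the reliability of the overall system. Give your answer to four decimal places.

0.9113

R(A) = exp(−0.000066 × 2500) = 0.847894
R(B) = exp(−0.000025 × 2500) = 0.939413
R(C) = exp(−0.000090 × 2500) = 0.798516
R(D) = exp(−0.000070 × 2500) = 0.839457
R(E) = exp(−0.000069 × 2500) = 0.841558
Series (A and B): 0.847894 × 0.939413 = 0.796523
Series (C, D, and E): 0.798516 × 0.839457 × 0.841558 = 0.564113
Parallel ([0.796523] and [0.564113]): 1 − (1 − 0.796523)(1 − 0.564113) = 0.9113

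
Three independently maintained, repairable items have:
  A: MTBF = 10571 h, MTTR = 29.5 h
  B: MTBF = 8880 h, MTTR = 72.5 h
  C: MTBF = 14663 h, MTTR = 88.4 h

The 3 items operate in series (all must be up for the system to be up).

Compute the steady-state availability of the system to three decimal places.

0.983

A(A) = MTBF/(MTBF+MTTR) = 10571/(10571+29.5) = 0.997217
A(B) = MTBF/(MTBF+MTTR) = 8880/(8880+72.5) = 0.991902
A(C) = MTBF/(MTBF+MTTR) = 14663/(14663+88.4) = 0.994007
Series availability: 0.997217 × 0.991902 × 0.994007 = 0.983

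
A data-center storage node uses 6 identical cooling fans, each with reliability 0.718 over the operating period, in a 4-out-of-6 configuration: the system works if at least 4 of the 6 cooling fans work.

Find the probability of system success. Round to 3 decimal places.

0.777

R = Σ_{i=4}^{6} C(6,i) p^i (1−p)^{6−i} with p = 0.718
C(6,4)·0.718^4·0.282^2 = 0.31702
C(6,5)·0.718^5·0.282^1 = 0.32287
C(6,6)·0.718^6·0.282^0 = 0.13701
Sum = 0.777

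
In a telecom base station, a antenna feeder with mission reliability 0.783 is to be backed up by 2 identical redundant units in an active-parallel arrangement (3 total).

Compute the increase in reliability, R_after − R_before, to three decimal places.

0.207

R_before = 0.783
R_after = 1 − (1 − 0.783)^3 = 0.990
ΔR = 0.990 − 0.783 = 0.207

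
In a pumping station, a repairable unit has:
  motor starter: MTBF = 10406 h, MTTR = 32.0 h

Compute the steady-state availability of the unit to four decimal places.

A(motor starter) = MTBF/(MTBF+MTTR) = 10406/(10406+32.0) = 0.9969

0.9969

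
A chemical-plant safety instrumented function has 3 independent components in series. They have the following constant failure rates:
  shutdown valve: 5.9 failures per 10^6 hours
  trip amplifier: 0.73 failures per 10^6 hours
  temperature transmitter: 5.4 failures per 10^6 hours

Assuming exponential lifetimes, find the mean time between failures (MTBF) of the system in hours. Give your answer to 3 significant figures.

Series of exponential components: λ_sys = Σ λ_i
λ_sys = 0.0000059 + 0.00000073 + 0.0000054 = 1.2030e-05 /h
MTBF = 1 / λ_sys = 83100 h

83100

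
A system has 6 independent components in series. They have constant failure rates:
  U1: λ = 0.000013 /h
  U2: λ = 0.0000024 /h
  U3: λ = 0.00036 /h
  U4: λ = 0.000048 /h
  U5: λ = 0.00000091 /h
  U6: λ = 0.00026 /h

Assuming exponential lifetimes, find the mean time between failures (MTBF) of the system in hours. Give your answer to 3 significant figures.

1460

Series of exponential components: λ_sys = Σ λ_i
λ_sys = 0.000013 + 0.0000024 + 0.00036 + 0.000048 + 0.00000091 + 0.00026 = 6.8431e-04 /h
MTBF = 1 / λ_sys = 1460 h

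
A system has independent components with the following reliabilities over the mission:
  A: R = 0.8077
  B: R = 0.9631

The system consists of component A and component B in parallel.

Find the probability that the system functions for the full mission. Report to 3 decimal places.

0.993

Parallel (A and B): 1 − (1 − 0.80770)(1 − 0.96310) = 0.993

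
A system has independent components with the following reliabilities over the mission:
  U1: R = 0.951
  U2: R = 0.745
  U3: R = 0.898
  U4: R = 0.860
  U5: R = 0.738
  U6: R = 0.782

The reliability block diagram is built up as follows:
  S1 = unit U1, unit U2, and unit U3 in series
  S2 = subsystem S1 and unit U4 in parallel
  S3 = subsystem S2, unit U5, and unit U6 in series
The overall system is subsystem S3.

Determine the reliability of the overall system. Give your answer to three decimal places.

Series (U1, U2, and U3): 0.95100 × 0.74500 × 0.89800 = 0.63623
Parallel ([0.63623] and U4): 1 − (1 − 0.63623)(1 − 0.86000) = 0.94907
Series ([0.94907], U5, and U6): 0.94907 × 0.73800 × 0.78200 = 0.548

0.548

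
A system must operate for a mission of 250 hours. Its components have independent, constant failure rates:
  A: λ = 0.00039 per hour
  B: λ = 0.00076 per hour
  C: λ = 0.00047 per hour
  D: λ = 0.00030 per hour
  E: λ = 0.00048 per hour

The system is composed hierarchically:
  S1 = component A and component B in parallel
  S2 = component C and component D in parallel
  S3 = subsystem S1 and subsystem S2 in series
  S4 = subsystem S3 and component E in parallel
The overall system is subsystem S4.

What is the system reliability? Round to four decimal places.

R(A) = exp(−0.00039 × 250) = 0.907102
R(B) = exp(−0.00076 × 250) = 0.826959
R(C) = exp(−0.00047 × 250) = 0.889141
R(D) = exp(−0.00030 × 250) = 0.927743
R(E) = exp(−0.00048 × 250) = 0.886920
Parallel (A and B): 1 − (1 − 0.907102)(1 − 0.826959) = 0.983925
Parallel (C and D): 1 − (1 − 0.889141)(1 − 0.927743) = 0.991990
Series ([0.983925] and [0.991990]): 0.983925 × 0.991990 = 0.976044
Parallel ([0.976044] and E): 1 − (1 − 0.976044)(1 − 0.886920) = 0.9973

0.9973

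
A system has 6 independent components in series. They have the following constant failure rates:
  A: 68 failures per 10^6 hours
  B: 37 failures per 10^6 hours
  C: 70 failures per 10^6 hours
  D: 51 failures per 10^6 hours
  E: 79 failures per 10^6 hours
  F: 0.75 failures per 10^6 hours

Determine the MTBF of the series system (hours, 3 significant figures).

3270

Series of exponential components: λ_sys = Σ λ_i
λ_sys = 0.000068 + 0.000037 + 0.000070 + 0.000051 + 0.000079 + 0.00000075 = 3.0575e-04 /h
MTBF = 1 / λ_sys = 3270 h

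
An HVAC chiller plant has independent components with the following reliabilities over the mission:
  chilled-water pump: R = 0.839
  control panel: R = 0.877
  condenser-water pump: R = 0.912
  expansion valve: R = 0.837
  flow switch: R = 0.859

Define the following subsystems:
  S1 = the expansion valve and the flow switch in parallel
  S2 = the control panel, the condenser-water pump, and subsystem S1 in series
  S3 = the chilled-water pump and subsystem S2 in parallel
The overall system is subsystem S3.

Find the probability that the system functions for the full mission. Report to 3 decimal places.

0.965

Parallel (expansion valve and flow switch): 1 − (1 − 0.83700)(1 − 0.85900) = 0.97702
Series (control panel, condenser-water pump, and [0.97702]): 0.87700 × 0.91200 × 0.97702 = 0.78144
Parallel (chilled-water pump and [0.78144]): 1 − (1 − 0.83900)(1 − 0.78144) = 0.965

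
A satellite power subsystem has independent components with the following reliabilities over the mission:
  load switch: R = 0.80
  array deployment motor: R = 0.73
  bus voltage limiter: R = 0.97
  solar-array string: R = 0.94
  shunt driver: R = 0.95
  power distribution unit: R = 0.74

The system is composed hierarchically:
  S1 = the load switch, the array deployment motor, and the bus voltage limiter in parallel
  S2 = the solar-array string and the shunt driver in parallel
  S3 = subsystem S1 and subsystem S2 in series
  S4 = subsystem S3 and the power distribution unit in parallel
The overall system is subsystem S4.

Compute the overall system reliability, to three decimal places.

0.999

Parallel (load switch, array deployment motor, and bus voltage limiter): 1 − (1 − 0.80000)(1 − 0.73000)(1 − 0.97000) = 0.99838
Parallel (solar-array string and shunt driver): 1 − (1 − 0.94000)(1 − 0.95000) = 0.99700
Series ([0.99838] and [0.99700]): 0.99838 × 0.99700 = 0.99538
Parallel ([0.99538] and power distribution unit): 1 − (1 − 0.99538)(1 − 0.74000) = 0.999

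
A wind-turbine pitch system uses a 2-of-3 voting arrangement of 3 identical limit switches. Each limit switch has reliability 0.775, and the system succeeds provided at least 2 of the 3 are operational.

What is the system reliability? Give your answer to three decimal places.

R = Σ_{i=2}^{3} C(3,i) p^i (1−p)^{3−i} with p = 0.775
C(3,2)·0.775^2·0.225^1 = 0.40542
C(3,3)·0.775^3·0.225^0 = 0.46548
Sum = 0.871

0.871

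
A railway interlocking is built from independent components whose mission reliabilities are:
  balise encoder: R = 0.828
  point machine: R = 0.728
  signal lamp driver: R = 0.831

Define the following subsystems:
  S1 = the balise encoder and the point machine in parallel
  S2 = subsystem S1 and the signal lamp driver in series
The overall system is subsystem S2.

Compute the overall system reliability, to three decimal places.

0.792

Parallel (balise encoder and point machine): 1 − (1 − 0.82800)(1 − 0.72800) = 0.95322
Series ([0.95322] and signal lamp driver): 0.95322 × 0.83100 = 0.792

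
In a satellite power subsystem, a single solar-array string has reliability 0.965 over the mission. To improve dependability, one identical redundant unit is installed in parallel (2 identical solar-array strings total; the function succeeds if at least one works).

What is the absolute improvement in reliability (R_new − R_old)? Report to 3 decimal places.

0.034

R_before = 0.965
R_after = 1 − (1 − 0.965)^2 = 0.999
ΔR = 0.999 − 0.965 = 0.034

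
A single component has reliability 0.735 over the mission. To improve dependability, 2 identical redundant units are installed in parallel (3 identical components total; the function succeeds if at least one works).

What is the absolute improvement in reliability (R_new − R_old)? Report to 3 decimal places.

0.246

R_before = 0.735
R_after = 1 − (1 − 0.735)^3 = 0.981
ΔR = 0.981 − 0.735 = 0.246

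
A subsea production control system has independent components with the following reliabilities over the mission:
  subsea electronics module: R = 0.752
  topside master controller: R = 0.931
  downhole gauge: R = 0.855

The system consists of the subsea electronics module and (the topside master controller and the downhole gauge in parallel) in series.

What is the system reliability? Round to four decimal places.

0.7445

Parallel (topside master controller and downhole gauge): 1 − (1 − 0.931000)(1 − 0.855000) = 0.989995
Series (subsea electronics module and [0.989995]): 0.752000 × 0.989995 = 0.7445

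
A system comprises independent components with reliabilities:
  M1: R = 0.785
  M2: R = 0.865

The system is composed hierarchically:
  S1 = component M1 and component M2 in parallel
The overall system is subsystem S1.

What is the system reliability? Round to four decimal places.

Parallel (M1 and M2): 1 − (1 − 0.785000)(1 − 0.865000) = 0.9710

0.9710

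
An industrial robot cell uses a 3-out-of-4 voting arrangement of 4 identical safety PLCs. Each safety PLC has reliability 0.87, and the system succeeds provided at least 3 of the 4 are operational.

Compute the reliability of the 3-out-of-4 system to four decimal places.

R = Σ_{i=3}^{4} C(4,i) p^i (1−p)^{4−i} with p = 0.87
C(4,3)·0.87^3·0.13^1 = 0.342422
C(4,4)·0.87^4·0.13^0 = 0.572898
Sum = 0.9153

0.9153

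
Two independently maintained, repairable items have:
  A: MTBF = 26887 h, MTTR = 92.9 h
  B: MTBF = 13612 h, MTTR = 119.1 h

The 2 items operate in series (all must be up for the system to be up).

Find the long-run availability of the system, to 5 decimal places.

A(A) = MTBF/(MTBF+MTTR) = 26887/(26887+92.9) = 0.996557
A(B) = MTBF/(MTBF+MTTR) = 13612/(13612+119.1) = 0.991326
Series availability: 0.996557 × 0.991326 = 0.98791

0.98791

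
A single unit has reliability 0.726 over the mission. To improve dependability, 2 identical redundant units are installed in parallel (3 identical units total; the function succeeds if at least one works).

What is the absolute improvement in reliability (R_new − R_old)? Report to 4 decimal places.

R_before = 0.726
R_after = 1 − (1 − 0.726)^3 = 0.9794
ΔR = 0.9794 − 0.726 = 0.2534

0.2534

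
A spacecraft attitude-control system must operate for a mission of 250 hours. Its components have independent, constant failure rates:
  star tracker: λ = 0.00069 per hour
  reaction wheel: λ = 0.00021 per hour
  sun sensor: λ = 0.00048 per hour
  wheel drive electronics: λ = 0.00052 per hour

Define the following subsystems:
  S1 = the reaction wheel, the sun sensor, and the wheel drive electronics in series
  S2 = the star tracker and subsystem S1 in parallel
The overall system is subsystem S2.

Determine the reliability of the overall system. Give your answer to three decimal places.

0.959

R(star tracker) = exp(−0.00069 × 250) = 0.84156
R(reaction wheel) = exp(−0.00021 × 250) = 0.94885
R(sun sensor) = exp(−0.00048 × 250) = 0.88692
R(wheel drive electronics) = exp(−0.00052 × 250) = 0.87810
Series (reaction wheel, sun sensor, and wheel drive electronics): 0.94885 × 0.88692 × 0.87810 = 0.73897
Parallel (star tracker and [0.73897]): 1 − (1 − 0.84156)(1 − 0.73897) = 0.959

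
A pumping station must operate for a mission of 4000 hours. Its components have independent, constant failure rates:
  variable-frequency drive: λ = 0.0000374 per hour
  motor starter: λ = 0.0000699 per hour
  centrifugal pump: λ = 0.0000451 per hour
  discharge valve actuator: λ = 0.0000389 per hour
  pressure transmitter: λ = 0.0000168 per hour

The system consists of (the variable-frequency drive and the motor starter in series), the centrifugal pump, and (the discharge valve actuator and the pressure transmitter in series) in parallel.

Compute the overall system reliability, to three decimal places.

R(variable-frequency drive) = exp(−0.0000374 × 4000) = 0.86105
R(motor starter) = exp(−0.0000699 × 4000) = 0.75609
R(centrifugal pump) = exp(−0.0000451 × 4000) = 0.83494
R(discharge valve actuator) = exp(−0.0000389 × 4000) = 0.85590
R(pressure transmitter) = exp(−0.0000168 × 4000) = 0.93501
Series (variable-frequency drive and motor starter): 0.86105 × 0.75609 = 0.65103
Series (discharge valve actuator and pressure transmitter): 0.85590 × 0.93501 = 0.80028
Parallel ([0.65103], centrifugal pump, and [0.80028]): 1 − (1 − 0.65103)(1 − 0.83494)(1 − 0.80028) = 0.988

0.988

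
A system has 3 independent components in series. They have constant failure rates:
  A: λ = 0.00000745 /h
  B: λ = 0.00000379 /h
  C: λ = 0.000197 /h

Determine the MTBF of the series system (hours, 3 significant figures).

4800

Series of exponential components: λ_sys = Σ λ_i
λ_sys = 0.00000745 + 0.00000379 + 0.000197 = 2.0824e-04 /h
MTBF = 1 / λ_sys = 4800 h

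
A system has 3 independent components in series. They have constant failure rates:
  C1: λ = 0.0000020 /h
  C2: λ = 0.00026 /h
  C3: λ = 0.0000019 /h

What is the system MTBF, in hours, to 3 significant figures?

3790

Series of exponential components: λ_sys = Σ λ_i
λ_sys = 0.0000020 + 0.00026 + 0.0000019 = 2.6390e-04 /h
MTBF = 1 / λ_sys = 3790 h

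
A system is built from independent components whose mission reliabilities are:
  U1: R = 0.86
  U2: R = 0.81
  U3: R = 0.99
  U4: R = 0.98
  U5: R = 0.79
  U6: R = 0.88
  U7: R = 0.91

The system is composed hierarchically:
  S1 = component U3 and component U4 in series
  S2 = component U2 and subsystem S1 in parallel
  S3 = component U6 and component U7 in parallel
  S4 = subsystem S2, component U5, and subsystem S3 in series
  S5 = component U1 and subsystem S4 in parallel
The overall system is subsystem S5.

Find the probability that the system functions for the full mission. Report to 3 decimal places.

Series (U3 and U4): 0.99000 × 0.98000 = 0.97020
Parallel (U2 and [0.97020]): 1 − (1 − 0.81000)(1 − 0.97020) = 0.99434
Parallel (U6 and U7): 1 − (1 − 0.88000)(1 − 0.91000) = 0.98920
Series ([0.99434], U5, and [0.98920]): 0.99434 × 0.79000 × 0.98920 = 0.77704
Parallel (U1 and [0.77704]): 1 − (1 − 0.86000)(1 − 0.77704) = 0.969

0.969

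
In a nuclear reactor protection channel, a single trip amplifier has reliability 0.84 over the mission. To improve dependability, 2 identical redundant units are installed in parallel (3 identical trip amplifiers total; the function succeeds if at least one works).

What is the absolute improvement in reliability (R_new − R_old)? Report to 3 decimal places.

R_before = 0.84
R_after = 1 − (1 − 0.84)^3 = 0.996
ΔR = 0.996 − 0.84 = 0.156

0.156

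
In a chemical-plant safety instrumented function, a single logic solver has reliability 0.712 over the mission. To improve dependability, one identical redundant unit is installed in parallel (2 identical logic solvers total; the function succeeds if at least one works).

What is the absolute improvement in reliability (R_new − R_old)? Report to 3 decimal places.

0.205

R_before = 0.712
R_after = 1 − (1 − 0.712)^2 = 0.917
ΔR = 0.917 − 0.712 = 0.205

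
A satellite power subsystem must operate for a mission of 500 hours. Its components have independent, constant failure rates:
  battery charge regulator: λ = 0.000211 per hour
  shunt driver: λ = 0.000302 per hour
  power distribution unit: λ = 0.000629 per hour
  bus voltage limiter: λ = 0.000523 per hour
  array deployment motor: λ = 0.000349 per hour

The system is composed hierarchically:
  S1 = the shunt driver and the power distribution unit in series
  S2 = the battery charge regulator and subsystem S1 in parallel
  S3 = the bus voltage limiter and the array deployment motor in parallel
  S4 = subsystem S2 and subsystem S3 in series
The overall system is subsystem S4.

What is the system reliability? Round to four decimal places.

0.9273

R(battery charge regulator) = exp(−0.000211 × 500) = 0.899874
R(shunt driver) = exp(−0.000302 × 500) = 0.859848
R(power distribution unit) = exp(−0.000629 × 500) = 0.730154
R(bus voltage limiter) = exp(−0.000523 × 500) = 0.769896
R(array deployment motor) = exp(−0.000349 × 500) = 0.839877
Series (shunt driver and power distribution unit): 0.859848 × 0.730154 = 0.627821
Parallel (battery charge regulator and [0.627821]): 1 − (1 − 0.899874)(1 − 0.627821) = 0.962735
Parallel (bus voltage limiter and array deployment motor): 1 − (1 − 0.769896)(1 − 0.839877) = 0.963155
Series ([0.962735] and [0.963155]): 0.962735 × 0.963155 = 0.9273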